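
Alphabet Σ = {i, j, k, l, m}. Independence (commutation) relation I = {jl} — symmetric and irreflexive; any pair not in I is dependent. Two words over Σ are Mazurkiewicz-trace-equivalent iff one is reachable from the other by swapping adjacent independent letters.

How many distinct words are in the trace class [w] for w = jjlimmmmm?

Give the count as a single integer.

3

#0=j has no predecessor
#1=j depends on [0:j]
#2=l has no predecessor
#3=i depends on [1:j, 2:l]
#4=m depends on [3:i]
#5=m depends on [4:m]
#6=m depends on [5:m]
#7=m depends on [6:m]
#8=m depends on [7:m]
sources: [0:j, 2:l]
N(rest) = Σ N(rest − s) over sources s of rest; N(one piece) = 1:
  size 1 → [8]=1
  size 2 → [7,8]=1
  size 3 → [6,7,8]=1
  size 4 → [5,6,7,8]=1
  size 5 → [4,5,6,7,8]=1
  size 6 → [3,4,5,6,7,8]=1
  size 7 → [1,3,4,5,6,7,8]=1  [2,3,4,5,6,7,8]=1
  first=0(j) contributes 2
  first=2(l) contributes 1
|[w]| = 3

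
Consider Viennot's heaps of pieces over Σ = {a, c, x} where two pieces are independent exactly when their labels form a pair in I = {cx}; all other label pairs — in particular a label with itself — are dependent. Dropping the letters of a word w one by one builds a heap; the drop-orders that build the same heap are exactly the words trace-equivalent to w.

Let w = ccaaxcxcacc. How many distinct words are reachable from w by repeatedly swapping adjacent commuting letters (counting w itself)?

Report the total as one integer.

6

0(c) covers ∅
1(c) covers 0:c
2(a) covers 1:c
3(a) covers 2:a
4(x) covers 3:a
5(c) covers 3:a
6(x) covers 4:x
7(c) covers 5:c
8(a) covers 6:x, 7:c
9(c) covers 8:a
10(c) covers 9:c
floor of heap: 0:c
completions by unplaced set U, small U first (add the entries for U minus each lowest piece of U):
  |U|=1: {10}:1
  |U|=2: {9,10}:1
  |U|=3: {8,9,10}:1
  |U|=4: {6,8,9,10}:1  {7,8,9,10}:1
  |U|=5: {4,6,8,9,10}:1  {5,7,8,9,10}:1  {6,7,8,9,10}:2
  |U|=6: {4,6,7,8,9,10}:3  {5,6,7,8,9,10}:3
  |U|=7: {4,5,6,7,8,9,10}:6
  |U|=8: {3,4,5,6,7,8,9,10}:6
  |U|=9: {2,3,4,5,6,7,8,9,10}:6
  start at 0(c): 6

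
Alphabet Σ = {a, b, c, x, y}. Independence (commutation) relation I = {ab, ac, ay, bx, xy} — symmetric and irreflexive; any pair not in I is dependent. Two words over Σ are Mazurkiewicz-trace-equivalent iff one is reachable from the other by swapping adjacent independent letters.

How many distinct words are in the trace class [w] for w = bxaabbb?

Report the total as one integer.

35

piece 0:b — minimal
piece 1:x — minimal
piece 2:a rests on {1:x}
piece 3:a rests on {2:a}
piece 4:b rests on {0:b}
piece 5:b rests on {4:b}
piece 6:b rests on {5:b}
minimal pieces: {0:b, 1:x}
ways to finish when only these pieces remain (= sum over removing one remaining piece with nothing left below it):
  1 left: {3}→1  {6}→1
  2 left: {2,3}→1  {3,6}→2  {5,6}→1
  3 left: {1,2,3}→1  {2,3,6}→3  {3,5,6}→3  {4,5,6}→1
  4 left: {0,4,5,6}→1  {1,2,3,6}→4  {2,3,5,6}→6  {3,4,5,6}→4
  5 left: {0,3,4,5,6}→5  {1,2,3,5,6}→10  {2,3,4,5,6}→10
  placing 0:b first → 20 extensions
  placing 1:x first → 15 extensions
total linear extensions = 35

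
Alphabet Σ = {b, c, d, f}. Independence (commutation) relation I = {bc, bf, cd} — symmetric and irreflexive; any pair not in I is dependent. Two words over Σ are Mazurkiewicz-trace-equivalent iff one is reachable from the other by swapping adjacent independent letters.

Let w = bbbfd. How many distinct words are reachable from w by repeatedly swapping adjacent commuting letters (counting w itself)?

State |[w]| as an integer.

4

drop 0:b onto floor
drop 1:b onto {0:b}
drop 2:b onto {1:b}
drop 3:f onto floor
drop 4:d onto {2:b, 3:f}
ground layer = {0:b, 3:f}
drop-orders for the pieces not yet dropped (sum over which currently-grounded one goes next):
  1 to go: {4} 1
  2 to go: {2,4} 1  {3,4} 1
  3 to go: {1,2,4} 1  {2,3,4} 2
  if 0:b drops first: 3 orders
  if 3:f drops first: 1 orders
heap linearizations: 4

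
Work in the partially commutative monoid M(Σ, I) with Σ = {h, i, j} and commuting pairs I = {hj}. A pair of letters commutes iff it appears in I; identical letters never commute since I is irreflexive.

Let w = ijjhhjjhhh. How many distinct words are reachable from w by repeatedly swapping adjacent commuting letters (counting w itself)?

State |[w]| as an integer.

0(i) covers ∅
1(j) covers 0:i
2(j) covers 1:j
3(h) covers 0:i
4(h) covers 3:h
5(j) covers 2:j
6(j) covers 5:j
7(h) covers 4:h
8(h) covers 7:h
9(h) covers 8:h
floor of heap: 0:i
completions by unplaced set U, small U first (add the entries for U minus each lowest piece of U):
  |U|=1: {6}:1  {9}:1
  |U|=2: {5,6}:1  {6,9}:2  {8,9}:1
  |U|=3: {2,5,6}:1  {5,6,9}:3  {6,8,9}:3  {7,8,9}:1
  |U|=4: {1,2,5,6}:1  {2,5,6,9}:4  {4,7,8,9}:1  {5,6,8,9}:6  {6,7,8,9}:4
  |U|=5: {1,2,5,6,9}:5  {2,5,6,8,9}:10  {3,4,7,8,9}:1  {4,6,7,8,9}:5  {5,6,7,8,9}:10
  |U|=6: {1,2,5,6,8,9}:15  {2,5,6,7,8,9}:20  {3,4,6,7,8,9}:6  {4,5,6,7,8,9}:15
  |U|=7: {1,2,5,6,7,8,9}:35  {2,4,5,6,7,8,9}:35  {3,4,5,6,7,8,9}:21
  |U|=8: {1,2,4,5,6,7,8,9}:70  {2,3,4,5,6,7,8,9}:56
  start at 0(i): 126

126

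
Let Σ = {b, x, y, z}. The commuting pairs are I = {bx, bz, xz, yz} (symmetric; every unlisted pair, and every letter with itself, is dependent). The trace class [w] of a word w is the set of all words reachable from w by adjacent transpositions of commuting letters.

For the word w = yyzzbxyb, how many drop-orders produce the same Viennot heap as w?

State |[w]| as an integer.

#0=y has no predecessor
#1=y depends on [0:y]
#2=z has no predecessor
#3=z depends on [2:z]
#4=b depends on [1:y]
#5=x depends on [1:y]
#6=y depends on [4:b, 5:x]
#7=b depends on [6:y]
sources: [0:y, 2:z]
N(rest) = Σ N(rest − s) over sources s of rest; N(one piece) = 1:
  size 1 → [3]=1  [7]=1
  size 2 → [2,3]=1  [3,7]=2  [6,7]=1
  size 3 → [2,3,7]=3  [3,6,7]=3  [4,6,7]=1  [5,6,7]=1
  size 4 → [2,3,6,7]=6  [3,4,6,7]=4  [3,5,6,7]=4  [4,5,6,7]=2
  size 5 → [1,4,5,6,7]=2  [2,3,4,6,7]=10  [2,3,5,6,7]=10  [3,4,5,6,7]=10
  size 6 → [0,1,4,5,6,7]=2  [1,3,4,5,6,7]=12  [2,3,4,5,6,7]=30
  first=0(y) contributes 42
  first=2(z) contributes 14
|[w]| = 56

56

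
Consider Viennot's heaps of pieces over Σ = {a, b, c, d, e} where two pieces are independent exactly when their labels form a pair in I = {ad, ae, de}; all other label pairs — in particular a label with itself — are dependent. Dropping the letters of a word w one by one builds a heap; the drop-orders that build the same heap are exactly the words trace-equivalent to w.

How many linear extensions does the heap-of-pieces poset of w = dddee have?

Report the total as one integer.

0(d) covers ∅
1(d) covers 0:d
2(d) covers 1:d
3(e) covers ∅
4(e) covers 3:e
floor of heap: 0:d, 3:e
completions by unplaced set U, small U first (add the entries for U minus each lowest piece of U):
  |U|=1: {2}:1  {4}:1
  |U|=2: {1,2}:1  {2,4}:2  {3,4}:1
  |U|=3: {0,1,2}:1  {1,2,4}:3  {2,3,4}:3
  start at 0(d): 6
  start at 3(e): 4
sum over floor = 10

10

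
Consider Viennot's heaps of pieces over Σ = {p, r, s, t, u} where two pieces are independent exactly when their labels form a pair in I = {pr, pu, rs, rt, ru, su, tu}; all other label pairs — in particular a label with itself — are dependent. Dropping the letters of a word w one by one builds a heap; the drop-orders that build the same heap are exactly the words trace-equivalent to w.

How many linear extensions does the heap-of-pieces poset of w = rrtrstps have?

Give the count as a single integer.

56

#0=r has no predecessor
#1=r depends on [0:r]
#2=t has no predecessor
#3=r depends on [1:r]
#4=s depends on [2:t]
#5=t depends on [4:s]
#6=p depends on [5:t]
#7=s depends on [6:p]
sources: [0:r, 2:t]
N(rest) = Σ N(rest − s) over sources s of rest; N(one piece) = 1:
  size 1 → [3]=1  [7]=1
  size 2 → [1,3]=1  [3,7]=2  [6,7]=1
  size 3 → [0,1,3]=1  [1,3,7]=3  [3,6,7]=3  [5,6,7]=1
  size 4 → [0,1,3,7]=4  [1,3,6,7]=6  [3,5,6,7]=4  [4,5,6,7]=1
  size 5 → [0,1,3,6,7]=10  [1,3,5,6,7]=10  [2,4,5,6,7]=1  [3,4,5,6,7]=5
  size 6 → [0,1,3,5,6,7]=20  [1,3,4,5,6,7]=15  [2,3,4,5,6,7]=6
  first=0(r) contributes 21
  first=2(t) contributes 35
|[w]| = 56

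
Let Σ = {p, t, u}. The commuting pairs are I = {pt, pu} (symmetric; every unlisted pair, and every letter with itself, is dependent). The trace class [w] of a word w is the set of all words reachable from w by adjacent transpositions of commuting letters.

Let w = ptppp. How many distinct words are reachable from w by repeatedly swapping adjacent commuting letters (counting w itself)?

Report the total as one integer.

5

#0=p has no predecessor
#1=t has no predecessor
#2=p depends on [0:p]
#3=p depends on [2:p]
#4=p depends on [3:p]
sources: [0:p, 1:t]
N(rest) = Σ N(rest − s) over sources s of rest; N(one piece) = 1:
  size 1 → [1]=1  [4]=1
  size 2 → [1,4]=2  [3,4]=1
  size 3 → [1,3,4]=3  [2,3,4]=1
  first=0(p) contributes 4
  first=1(t) contributes 1
|[w]| = 5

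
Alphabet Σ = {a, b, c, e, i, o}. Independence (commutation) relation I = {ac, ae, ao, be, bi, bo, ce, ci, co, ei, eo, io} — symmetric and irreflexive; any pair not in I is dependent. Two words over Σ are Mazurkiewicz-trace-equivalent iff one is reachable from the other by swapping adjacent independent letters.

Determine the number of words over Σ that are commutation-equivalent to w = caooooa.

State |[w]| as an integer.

drop 0:c onto floor
drop 1:a onto floor
drop 2:o onto floor
drop 3:o onto {2:o}
drop 4:o onto {3:o}
drop 5:o onto {4:o}
drop 6:a onto {1:a}
ground layer = {0:c, 1:a, 2:o}
drop-orders for the pieces not yet dropped (sum over which currently-grounded one goes next):
  1 to go: {0} 1  {5} 1  {6} 1
  2 to go: {0,5} 2  {0,6} 2  {1,6} 1  {4,5} 1  {5,6} 2
  3 to go: {0,1,6} 3  {0,4,5} 3  {0,5,6} 6  {1,5,6} 3  {3,4,5} 1  {4,5,6} 3
  4 to go: {0,1,5,6} 12  {0,3,4,5} 4  {0,4,5,6} 12  {1,4,5,6} 6  {2,3,4,5} 1  {3,4,5,6} 4
  5 to go: {0,1,4,5,6} 30  {0,2,3,4,5} 5  {0,3,4,5,6} 20  {1,3,4,5,6} 10  {2,3,4,5,6} 5
  if 0:c drops first: 15 orders
  if 1:a drops first: 30 orders
  if 2:o drops first: 60 orders
heap linearizations: 105

105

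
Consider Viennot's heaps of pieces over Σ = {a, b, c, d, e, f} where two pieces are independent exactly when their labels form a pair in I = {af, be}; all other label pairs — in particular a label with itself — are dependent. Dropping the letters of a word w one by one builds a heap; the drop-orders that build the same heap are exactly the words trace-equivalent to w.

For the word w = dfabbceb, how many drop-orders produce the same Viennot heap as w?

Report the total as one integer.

4

#0=d has no predecessor
#1=f depends on [0:d]
#2=a depends on [0:d]
#3=b depends on [1:f, 2:a]
#4=b depends on [3:b]
#5=c depends on [4:b]
#6=e depends on [5:c]
#7=b depends on [5:c]
sources: [0:d]
N(rest) = Σ N(rest − s) over sources s of rest; N(one piece) = 1:
  size 1 → [6]=1  [7]=1
  size 2 → [6,7]=2
  size 3 → [5,6,7]=2
  size 4 → [4,5,6,7]=2
  size 5 → [3,4,5,6,7]=2
  size 6 → [1,3,4,5,6,7]=2  [2,3,4,5,6,7]=2
  first=0(d) contributes 4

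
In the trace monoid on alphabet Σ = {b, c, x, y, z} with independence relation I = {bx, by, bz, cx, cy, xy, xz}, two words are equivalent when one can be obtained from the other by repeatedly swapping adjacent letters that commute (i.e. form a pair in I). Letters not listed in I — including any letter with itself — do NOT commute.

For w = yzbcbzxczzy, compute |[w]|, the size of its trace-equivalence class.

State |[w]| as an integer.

66

piece 0:y — minimal
piece 1:z rests on {0:y}
piece 2:b — minimal
piece 3:c rests on {1:z, 2:b}
piece 4:b rests on {3:c}
piece 5:z rests on {3:c}
piece 6:x — minimal
piece 7:c rests on {4:b, 5:z}
piece 8:z rests on {7:c}
piece 9:z rests on {8:z}
piece 10:y rests on {9:z}
minimal pieces: {0:y, 2:b, 6:x}
ways to finish when only these pieces remain (= sum over removing one remaining piece with nothing left below it):
  1 left: {6}→1  {10}→1
  2 left: {6,10}→2  {9,10}→1
  3 left: {6,9,10}→3  {8,9,10}→1
  4 left: {6,8,9,10}→4  {7,8,9,10}→1
  5 left: {4,7,8,9,10}→1  {5,7,8,9,10}→1  {6,7,8,9,10}→5
  6 left: {4,5,7,8,9,10}→2  {4,6,7,8,9,10}→6  {5,6,7,8,9,10}→6
  7 left: {3,4,5,7,8,9,10}→2  {4,5,6,7,8,9,10}→14
  8 left: {1,3,4,5,7,8,9,10}→2  {2,3,4,5,7,8,9,10}→2  {3,4,5,6,7,8,9,10}→16
  9 left: {0,1,3,4,5,7,8,9,10}→2  {1,2,3,4,5,7,8,9,10}→4  {1,3,4,5,6,7,8,9,10}→18  {2,3,4,5,6,7,8,9,10}→18
  placing 0:y first → 40 extensions
  placing 2:b first → 20 extensions
  placing 6:x first → 6 extensions
total linear extensions = 66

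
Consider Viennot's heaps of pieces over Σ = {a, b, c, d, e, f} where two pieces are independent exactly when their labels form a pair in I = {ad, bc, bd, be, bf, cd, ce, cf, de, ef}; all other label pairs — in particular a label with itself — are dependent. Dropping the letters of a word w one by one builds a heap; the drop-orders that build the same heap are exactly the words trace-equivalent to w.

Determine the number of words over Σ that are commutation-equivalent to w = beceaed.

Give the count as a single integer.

84

#0=b has no predecessor
#1=e has no predecessor
#2=c has no predecessor
#3=e depends on [1:e]
#4=a depends on [0:b, 2:c, 3:e]
#5=e depends on [4:a]
#6=d has no predecessor
sources: [0:b, 1:e, 2:c, 6:d]
N(rest) = Σ N(rest − s) over sources s of rest; N(one piece) = 1:
  size 1 → [5]=1  [6]=1
  size 2 → [4,5]=1  [5,6]=2
  size 3 → [0,4,5]=1  [2,4,5]=1  [3,4,5]=1  [4,5,6]=3
  size 4 → [0,2,4,5]=2  [0,3,4,5]=2  [0,4,5,6]=4  [1,3,4,5]=1  [2,3,4,5]=2  [2,4,5,6]=4  [3,4,5,6]=4
  size 5 → [0,1,3,4,5]=3  [0,2,3,4,5]=6  [0,2,4,5,6]=10  [0,3,4,5,6]=10  [1,2,3,4,5]=3  [1,3,4,5,6]=5  [2,3,4,5,6]=10
  first=0(b) contributes 18
  first=1(e) contributes 36
  first=2(c) contributes 18
  first=6(d) contributes 12
|[w]| = 84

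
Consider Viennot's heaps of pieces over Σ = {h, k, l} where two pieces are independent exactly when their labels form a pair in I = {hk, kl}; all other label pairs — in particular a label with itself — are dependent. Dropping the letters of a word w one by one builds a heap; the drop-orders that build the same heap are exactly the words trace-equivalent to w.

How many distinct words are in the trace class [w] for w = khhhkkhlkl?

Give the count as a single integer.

210

drop 0:k onto floor
drop 1:h onto floor
drop 2:h onto {1:h}
drop 3:h onto {2:h}
drop 4:k onto {0:k}
drop 5:k onto {4:k}
drop 6:h onto {3:h}
drop 7:l onto {6:h}
drop 8:k onto {5:k}
drop 9:l onto {7:l}
ground layer = {0:k, 1:h}
drop-orders for the pieces not yet dropped (sum over which currently-grounded one goes next):
  1 to go: {8} 1  {9} 1
  2 to go: {5,8} 1  {7,9} 1  {8,9} 2
  3 to go: {4,5,8} 1  {5,8,9} 3  {6,7,9} 1  {7,8,9} 3
  4 to go: {0,4,5,8} 1  {3,6,7,9} 1  {4,5,8,9} 4  {5,7,8,9} 6  {6,7,8,9} 4
  5 to go: {0,4,5,8,9} 5  {2,3,6,7,9} 1  {3,6,7,8,9} 5  {4,5,7,8,9} 10  {5,6,7,8,9} 10
  6 to go: {0,4,5,7,8,9} 15  {1,2,3,6,7,9} 1  {2,3,6,7,8,9} 6  {3,5,6,7,8,9} 15  {4,5,6,7,8,9} 20
  7 to go: {0,4,5,6,7,8,9} 35  {1,2,3,6,7,8,9} 7  {2,3,5,6,7,8,9} 21  {3,4,5,6,7,8,9} 35
  8 to go: {0,3,4,5,6,7,8,9} 70  {1,2,3,5,6,7,8,9} 28  {2,3,4,5,6,7,8,9} 56
  if 0:k drops first: 84 orders
  if 1:h drops first: 126 orders
heap linearizations: 210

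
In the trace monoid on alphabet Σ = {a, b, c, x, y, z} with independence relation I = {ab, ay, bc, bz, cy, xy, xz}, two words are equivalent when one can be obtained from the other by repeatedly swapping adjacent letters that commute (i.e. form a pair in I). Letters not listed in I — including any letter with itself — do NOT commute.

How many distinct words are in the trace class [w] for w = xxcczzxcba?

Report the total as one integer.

12

0(x) covers ∅
1(x) covers 0:x
2(c) covers 1:x
3(c) covers 2:c
4(z) covers 3:c
5(z) covers 4:z
6(x) covers 3:c
7(c) covers 5:z, 6:x
8(b) covers 6:x
9(a) covers 7:c
floor of heap: 0:x
completions by unplaced set U, small U first (add the entries for U minus each lowest piece of U):
  |U|=1: {8}:1  {9}:1
  |U|=2: {7,9}:1  {8,9}:2
  |U|=3: {5,7,9}:1  {7,8,9}:3
  |U|=4: {4,5,7,9}:1  {5,7,8,9}:4  {6,7,8,9}:3
  |U|=5: {4,5,7,8,9}:5  {5,6,7,8,9}:7
  |U|=6: {4,5,6,7,8,9}:12
  |U|=7: {3,4,5,6,7,8,9}:12
  |U|=8: {2,3,4,5,6,7,8,9}:12
  start at 0(x): 12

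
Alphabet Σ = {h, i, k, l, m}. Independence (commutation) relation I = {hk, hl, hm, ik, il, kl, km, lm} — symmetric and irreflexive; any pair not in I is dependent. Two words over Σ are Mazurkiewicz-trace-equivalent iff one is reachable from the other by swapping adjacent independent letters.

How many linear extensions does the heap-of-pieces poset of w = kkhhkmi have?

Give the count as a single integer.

105

0(k) covers ∅
1(k) covers 0:k
2(h) covers ∅
3(h) covers 2:h
4(k) covers 1:k
5(m) covers ∅
6(i) covers 3:h, 5:m
floor of heap: 0:k, 2:h, 5:m
completions by unplaced set U, small U first (add the entries for U minus each lowest piece of U):
  |U|=1: {4}:1  {6}:1
  |U|=2: {1,4}:1  {3,6}:1  {4,6}:2  {5,6}:1
  |U|=3: {0,1,4}:1  {1,4,6}:3  {2,3,6}:1  {3,4,6}:3  {3,5,6}:2  {4,5,6}:3
  |U|=4: {0,1,4,6}:4  {1,3,4,6}:6  {1,4,5,6}:6  {2,3,4,6}:4  {2,3,5,6}:3  {3,4,5,6}:8
  |U|=5: {0,1,3,4,6}:10  {0,1,4,5,6}:10  {1,2,3,4,6}:10  {1,3,4,5,6}:20  {2,3,4,5,6}:15
  start at 0(k): 45
  start at 2(h): 40
  start at 5(m): 20
sum over floor = 105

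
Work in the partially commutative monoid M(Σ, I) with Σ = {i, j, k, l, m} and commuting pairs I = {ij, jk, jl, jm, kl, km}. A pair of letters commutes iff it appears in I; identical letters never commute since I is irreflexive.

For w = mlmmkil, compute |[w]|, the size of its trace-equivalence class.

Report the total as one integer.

5

0(m) covers ∅
1(l) covers 0:m
2(m) covers 1:l
3(m) covers 2:m
4(k) covers ∅
5(i) covers 3:m, 4:k
6(l) covers 5:i
floor of heap: 0:m, 4:k
completions by unplaced set U, small U first (add the entries for U minus each lowest piece of U):
  |U|=1: {6}:1
  |U|=2: {5,6}:1
  |U|=3: {3,5,6}:1  {4,5,6}:1
  |U|=4: {2,3,5,6}:1  {3,4,5,6}:2
  |U|=5: {1,2,3,5,6}:1  {2,3,4,5,6}:3
  start at 0(m): 4
  start at 4(k): 1
sum over floor = 5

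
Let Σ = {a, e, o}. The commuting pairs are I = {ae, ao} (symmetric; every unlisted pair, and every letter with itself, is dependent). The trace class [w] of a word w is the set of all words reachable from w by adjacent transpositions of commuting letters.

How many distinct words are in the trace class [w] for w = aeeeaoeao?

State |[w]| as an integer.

0(a) covers ∅
1(e) covers ∅
2(e) covers 1:e
3(e) covers 2:e
4(a) covers 0:a
5(o) covers 3:e
6(e) covers 5:o
7(a) covers 4:a
8(o) covers 6:e
floor of heap: 0:a, 1:e
completions by unplaced set U, small U first (add the entries for U minus each lowest piece of U):
  |U|=1: {7}:1  {8}:1
  |U|=2: {4,7}:1  {6,8}:1  {7,8}:2
  |U|=3: {0,4,7}:1  {4,7,8}:3  {5,6,8}:1  {6,7,8}:3
  |U|=4: {0,4,7,8}:4  {3,5,6,8}:1  {4,6,7,8}:6  {5,6,7,8}:4
  |U|=5: {0,4,6,7,8}:10  {2,3,5,6,8}:1  {3,5,6,7,8}:5  {4,5,6,7,8}:10
  |U|=6: {0,4,5,6,7,8}:20  {1,2,3,5,6,8}:1  {2,3,5,6,7,8}:6  {3,4,5,6,7,8}:15
  |U|=7: {0,3,4,5,6,7,8}:35  {1,2,3,5,6,7,8}:7  {2,3,4,5,6,7,8}:21
  start at 0(a): 28
  start at 1(e): 56
sum over floor = 84

84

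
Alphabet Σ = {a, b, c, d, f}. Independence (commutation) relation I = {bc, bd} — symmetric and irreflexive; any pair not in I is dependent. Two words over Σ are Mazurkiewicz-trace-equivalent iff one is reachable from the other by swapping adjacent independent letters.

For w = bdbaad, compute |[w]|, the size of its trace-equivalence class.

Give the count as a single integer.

3

drop 0:b onto floor
drop 1:d onto floor
drop 2:b onto {0:b}
drop 3:a onto {1:d, 2:b}
drop 4:a onto {3:a}
drop 5:d onto {4:a}
ground layer = {0:b, 1:d}
drop-orders for the pieces not yet dropped (sum over which currently-grounded one goes next):
  1 to go: {5} 1
  2 to go: {4,5} 1
  3 to go: {3,4,5} 1
  4 to go: {1,3,4,5} 1  {2,3,4,5} 1
  if 0:b drops first: 2 orders
  if 1:d drops first: 1 orders
heap linearizations: 3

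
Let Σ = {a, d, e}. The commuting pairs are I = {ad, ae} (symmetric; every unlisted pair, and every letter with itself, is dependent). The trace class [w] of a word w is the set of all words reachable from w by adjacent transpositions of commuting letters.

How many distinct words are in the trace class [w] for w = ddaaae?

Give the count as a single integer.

20

#0=d has no predecessor
#1=d depends on [0:d]
#2=a has no predecessor
#3=a depends on [2:a]
#4=a depends on [3:a]
#5=e depends on [1:d]
sources: [0:d, 2:a]
N(rest) = Σ N(rest − s) over sources s of rest; N(one piece) = 1:
  size 1 → [4]=1  [5]=1
  size 2 → [1,5]=1  [3,4]=1  [4,5]=2
  size 3 → [0,1,5]=1  [1,4,5]=3  [2,3,4]=1  [3,4,5]=3
  size 4 → [0,1,4,5]=4  [1,3,4,5]=6  [2,3,4,5]=4
  first=0(d) contributes 10
  first=2(a) contributes 10
|[w]| = 20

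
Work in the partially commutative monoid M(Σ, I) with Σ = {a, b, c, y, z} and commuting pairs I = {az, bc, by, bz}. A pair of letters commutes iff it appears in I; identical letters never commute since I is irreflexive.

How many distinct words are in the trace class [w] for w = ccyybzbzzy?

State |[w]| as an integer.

45

piece 0:c — minimal
piece 1:c rests on {0:c}
piece 2:y rests on {1:c}
piece 3:y rests on {2:y}
piece 4:b — minimal
piece 5:z rests on {3:y}
piece 6:b rests on {4:b}
piece 7:z rests on {5:z}
piece 8:z rests on {7:z}
piece 9:y rests on {8:z}
minimal pieces: {0:c, 4:b}
ways to finish when only these pieces remain (= sum over removing one remaining piece with nothing left below it):
  1 left: {6}→1  {9}→1
  2 left: {4,6}→1  {6,9}→2  {8,9}→1
  3 left: {4,6,9}→3  {6,8,9}→3  {7,8,9}→1
  4 left: {4,6,8,9}→6  {5,7,8,9}→1  {6,7,8,9}→4
  5 left: {3,5,7,8,9}→1  {4,6,7,8,9}→10  {5,6,7,8,9}→5
  6 left: {2,3,5,7,8,9}→1  {3,5,6,7,8,9}→6  {4,5,6,7,8,9}→15
  7 left: {1,2,3,5,7,8,9}→1  {2,3,5,6,7,8,9}→7  {3,4,5,6,7,8,9}→21
  8 left: {0,1,2,3,5,7,8,9}→1  {1,2,3,5,6,7,8,9}→8  {2,3,4,5,6,7,8,9}→28
  placing 0:c first → 36 extensions
  placing 4:b first → 9 extensions
total linear extensions = 45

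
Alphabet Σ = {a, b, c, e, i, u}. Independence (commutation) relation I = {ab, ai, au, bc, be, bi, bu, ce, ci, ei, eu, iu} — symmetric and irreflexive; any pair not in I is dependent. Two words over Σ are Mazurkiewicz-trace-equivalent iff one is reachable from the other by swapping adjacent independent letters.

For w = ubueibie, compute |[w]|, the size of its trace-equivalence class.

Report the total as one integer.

0(u) covers ∅
1(b) covers ∅
2(u) covers 0:u
3(e) covers ∅
4(i) covers ∅
5(b) covers 1:b
6(i) covers 4:i
7(e) covers 3:e
floor of heap: 0:u, 1:b, 3:e, 4:i
completions by unplaced set U, small U first (add the entries for U minus each lowest piece of U):
  |U|=1: {2}:1  {5}:1  {6}:1  {7}:1
  |U|=2: {0,2}:1  {1,5}:1  {2,5}:2  {2,6}:2  {2,7}:2  {3,7}:1  {4,6}:1  {5,6}:2  {5,7}:2  {6,7}:2
  |U|=3: {0,2,5}:3  {0,2,6}:3  {0,2,7}:3  {1,2,5}:3  {1,5,6}:3  {1,5,7}:3  {2,3,7}:3  {2,4,6}:3  {2,5,6}:6  {2,5,7}:6  {2,6,7}:6  {3,5,7}:3  {3,6,7}:3  {4,5,6}:3  {4,6,7}:3  {5,6,7}:6
  |U|=4: {0,1,2,5}:6  {0,2,3,7}:6  {0,2,4,6}:6  {0,2,5,6}:12  {0,2,5,7}:12  {0,2,6,7}:12  {1,2,5,6}:12  {1,2,5,7}:12  {1,3,5,7}:6  {1,4,5,6}:6  {1,5,6,7}:12  {2,3,5,7}:12  {2,3,6,7}:12  {2,4,5,6}:12  {2,4,6,7}:12  {2,5,6,7}:24  {3,4,6,7}:6  {3,5,6,7}:12  {4,5,6,7}:12
  |U|=5: {0,1,2,5,6}:30  {0,1,2,5,7}:30  {0,2,3,5,7}:30  {0,2,3,6,7}:30  {0,2,4,5,6}:30  {0,2,4,6,7}:30  {0,2,5,6,7}:60  {1,2,3,5,7}:30  {1,2,4,5,6}:30  {1,2,5,6,7}:60  {1,3,5,6,7}:30  {1,4,5,6,7}:30  {2,3,4,6,7}:30  {2,3,5,6,7}:60  {2,4,5,6,7}:60  {3,4,5,6,7}:30
  |U|=6: {0,1,2,3,5,7}:90  {0,1,2,4,5,6}:90  {0,1,2,5,6,7}:180  {0,2,3,4,6,7}:90  {0,2,3,5,6,7}:180  {0,2,4,5,6,7}:180  {1,2,3,5,6,7}:180  {1,2,4,5,6,7}:180  {1,3,4,5,6,7}:90  {2,3,4,5,6,7}:180
  start at 0(u): 630
  start at 1(b): 630
  start at 3(e): 630
  start at 4(i): 630
sum over floor = 2520

2520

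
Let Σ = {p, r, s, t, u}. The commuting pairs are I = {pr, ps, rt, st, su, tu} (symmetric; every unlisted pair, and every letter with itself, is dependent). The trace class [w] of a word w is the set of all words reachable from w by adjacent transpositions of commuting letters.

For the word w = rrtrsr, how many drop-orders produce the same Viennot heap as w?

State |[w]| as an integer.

#0=r has no predecessor
#1=r depends on [0:r]
#2=t has no predecessor
#3=r depends on [1:r]
#4=s depends on [3:r]
#5=r depends on [4:s]
sources: [0:r, 2:t]
N(rest) = Σ N(rest − s) over sources s of rest; N(one piece) = 1:
  size 1 → [2]=1  [5]=1
  size 2 → [2,5]=2  [4,5]=1
  size 3 → [2,4,5]=3  [3,4,5]=1
  size 4 → [1,3,4,5]=1  [2,3,4,5]=4
  first=0(r) contributes 5
  first=2(t) contributes 1
|[w]| = 6

6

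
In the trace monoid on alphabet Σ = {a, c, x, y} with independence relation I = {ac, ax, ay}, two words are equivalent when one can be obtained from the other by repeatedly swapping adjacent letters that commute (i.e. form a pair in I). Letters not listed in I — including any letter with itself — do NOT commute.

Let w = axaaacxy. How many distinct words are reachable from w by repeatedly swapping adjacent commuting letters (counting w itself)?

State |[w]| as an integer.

0(a) covers ∅
1(x) covers ∅
2(a) covers 0:a
3(a) covers 2:a
4(a) covers 3:a
5(c) covers 1:x
6(x) covers 5:c
7(y) covers 6:x
floor of heap: 0:a, 1:x
completions by unplaced set U, small U first (add the entries for U minus each lowest piece of U):
  |U|=1: {4}:1  {7}:1
  |U|=2: {3,4}:1  {4,7}:2  {6,7}:1
  |U|=3: {2,3,4}:1  {3,4,7}:3  {4,6,7}:3  {5,6,7}:1
  |U|=4: {0,2,3,4}:1  {1,5,6,7}:1  {2,3,4,7}:4  {3,4,6,7}:6  {4,5,6,7}:4
  |U|=5: {0,2,3,4,7}:5  {1,4,5,6,7}:5  {2,3,4,6,7}:10  {3,4,5,6,7}:10
  |U|=6: {0,2,3,4,6,7}:15  {1,3,4,5,6,7}:15  {2,3,4,5,6,7}:20
  start at 0(a): 35
  start at 1(x): 35
sum over floor = 70

70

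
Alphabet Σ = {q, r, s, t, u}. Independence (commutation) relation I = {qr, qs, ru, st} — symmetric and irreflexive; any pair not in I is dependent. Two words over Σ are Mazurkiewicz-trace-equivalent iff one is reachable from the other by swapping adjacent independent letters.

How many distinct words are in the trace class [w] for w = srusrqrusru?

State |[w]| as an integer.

#0=s has no predecessor
#1=r depends on [0:s]
#2=u depends on [0:s]
#3=s depends on [1:r, 2:u]
#4=r depends on [3:s]
#5=q depends on [2:u]
#6=r depends on [4:r]
#7=u depends on [3:s, 5:q]
#8=s depends on [6:r, 7:u]
#9=r depends on [8:s]
#10=u depends on [8:s]
sources: [0:s]
N(rest) = Σ N(rest − s) over sources s of rest; N(one piece) = 1:
  size 1 → [9]=1  [10]=1
  size 2 → [9,10]=2
  size 3 → [8,9,10]=2
  size 4 → [6,8,9,10]=2  [7,8,9,10]=2
  size 5 → [4,6,8,9,10]=2  [5,7,8,9,10]=2  [6,7,8,9,10]=4
  size 6 → [4,6,7,8,9,10]=6  [5,6,7,8,9,10]=6
  size 7 → [3,4,6,7,8,9,10]=6  [4,5,6,7,8,9,10]=12
  size 8 → [1,3,4,6,7,8,9,10]=6  [3,4,5,6,7,8,9,10]=18
  size 9 → [1,3,4,5,6,7,8,9,10]=24  [2,3,4,5,6,7,8,9,10]=18
  first=0(s) contributes 42

42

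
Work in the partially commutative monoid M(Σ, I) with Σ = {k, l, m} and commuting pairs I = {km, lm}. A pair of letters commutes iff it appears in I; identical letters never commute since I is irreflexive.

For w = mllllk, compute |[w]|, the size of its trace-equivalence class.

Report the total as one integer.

6

drop 0:m onto floor
drop 1:l onto floor
drop 2:l onto {1:l}
drop 3:l onto {2:l}
drop 4:l onto {3:l}
drop 5:k onto {4:l}
ground layer = {0:m, 1:l}
drop-orders for the pieces not yet dropped (sum over which currently-grounded one goes next):
  1 to go: {0} 1  {5} 1
  2 to go: {0,5} 2  {4,5} 1
  3 to go: {0,4,5} 3  {3,4,5} 1
  4 to go: {0,3,4,5} 4  {2,3,4,5} 1
  if 0:m drops first: 1 orders
  if 1:l drops first: 5 orders
heap linearizations: 6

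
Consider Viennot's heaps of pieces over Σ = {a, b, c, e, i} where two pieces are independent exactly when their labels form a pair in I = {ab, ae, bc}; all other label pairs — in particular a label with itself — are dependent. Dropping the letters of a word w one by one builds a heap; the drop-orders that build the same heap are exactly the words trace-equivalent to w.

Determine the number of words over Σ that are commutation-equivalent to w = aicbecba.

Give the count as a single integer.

6

0(a) covers ∅
1(i) covers 0:a
2(c) covers 1:i
3(b) covers 1:i
4(e) covers 2:c, 3:b
5(c) covers 4:e
6(b) covers 4:e
7(a) covers 5:c
floor of heap: 0:a
completions by unplaced set U, small U first (add the entries for U minus each lowest piece of U):
  |U|=1: {6}:1  {7}:1
  |U|=2: {5,7}:1  {6,7}:2
  |U|=3: {5,6,7}:3
  |U|=4: {4,5,6,7}:3
  |U|=5: {2,4,5,6,7}:3  {3,4,5,6,7}:3
  |U|=6: {2,3,4,5,6,7}:6
  start at 0(a): 6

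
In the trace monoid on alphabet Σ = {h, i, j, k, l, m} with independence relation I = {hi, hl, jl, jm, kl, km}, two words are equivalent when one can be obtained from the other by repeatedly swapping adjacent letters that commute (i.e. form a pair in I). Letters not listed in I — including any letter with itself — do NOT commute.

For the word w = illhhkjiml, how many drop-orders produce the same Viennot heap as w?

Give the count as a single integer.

31

drop 0:i onto floor
drop 1:l onto {0:i}
drop 2:l onto {1:l}
drop 3:h onto floor
drop 4:h onto {3:h}
drop 5:k onto {0:i, 4:h}
drop 6:j onto {5:k}
drop 7:i onto {2:l, 6:j}
drop 8:m onto {7:i}
drop 9:l onto {8:m}
ground layer = {0:i, 3:h}
drop-orders for the pieces not yet dropped (sum over which currently-grounded one goes next):
  1 to go: {9} 1
  2 to go: {8,9} 1
  3 to go: {7,8,9} 1
  4 to go: {2,7,8,9} 1  {6,7,8,9} 1
  5 to go: {1,2,7,8,9} 1  {2,6,7,8,9} 2  {5,6,7,8,9} 1
  6 to go: {1,2,6,7,8,9} 3  {2,5,6,7,8,9} 3  {4,5,6,7,8,9} 1
  7 to go: {1,2,5,6,7,8,9} 6  {2,4,5,6,7,8,9} 4  {3,4,5,6,7,8,9} 1
  8 to go: {0,1,2,5,6,7,8,9} 6  {1,2,4,5,6,7,8,9} 10  {2,3,4,5,6,7,8,9} 5
  if 0:i drops first: 15 orders
  if 3:h drops first: 16 orders
heap linearizations: 31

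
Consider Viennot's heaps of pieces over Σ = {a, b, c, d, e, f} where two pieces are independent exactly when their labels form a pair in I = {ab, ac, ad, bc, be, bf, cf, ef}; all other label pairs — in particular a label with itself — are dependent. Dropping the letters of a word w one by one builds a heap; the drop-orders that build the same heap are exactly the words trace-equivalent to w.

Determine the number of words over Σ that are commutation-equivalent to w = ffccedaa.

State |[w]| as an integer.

30

piece 0:f — minimal
piece 1:f rests on {0:f}
piece 2:c — minimal
piece 3:c rests on {2:c}
piece 4:e rests on {3:c}
piece 5:d rests on {1:f, 4:e}
piece 6:a rests on {1:f, 4:e}
piece 7:a rests on {6:a}
minimal pieces: {0:f, 2:c}
ways to finish when only these pieces remain (= sum over removing one remaining piece with nothing left below it):
  1 left: {5}→1  {7}→1
  2 left: {5,7}→2  {6,7}→1
  3 left: {5,6,7}→3
  4 left: {1,5,6,7}→3  {4,5,6,7}→3
  5 left: {0,1,5,6,7}→3  {1,4,5,6,7}→6  {3,4,5,6,7}→3
  6 left: {0,1,4,5,6,7}→9  {1,3,4,5,6,7}→9  {2,3,4,5,6,7}→3
  placing 0:f first → 12 extensions
  placing 2:c first → 18 extensions
total linear extensions = 30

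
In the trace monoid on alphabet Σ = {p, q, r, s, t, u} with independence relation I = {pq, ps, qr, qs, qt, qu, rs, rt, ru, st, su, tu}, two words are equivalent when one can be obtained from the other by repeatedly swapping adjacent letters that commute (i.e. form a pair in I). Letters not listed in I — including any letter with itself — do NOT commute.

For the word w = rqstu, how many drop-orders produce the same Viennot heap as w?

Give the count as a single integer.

120

drop 0:r onto floor
drop 1:q onto floor
drop 2:s onto floor
drop 3:t onto floor
drop 4:u onto floor
ground layer = {0:r, 1:q, 2:s, 3:t, 4:u}
drop-orders for the pieces not yet dropped (sum over which currently-grounded one goes next):
  1 to go: {0} 1  {1} 1  {2} 1  {3} 1  {4} 1
  2 to go: {0,1} 2  {0,2} 2  {0,3} 2  {0,4} 2  {1,2} 2  {1,3} 2  {1,4} 2  {2,3} 2  {2,4} 2  {3,4} 2
  3 to go: {0,1,2} 6  {0,1,3} 6  {0,1,4} 6  {0,2,3} 6  {0,2,4} 6  {0,3,4} 6  {1,2,3} 6  {1,2,4} 6  {1,3,4} 6  {2,3,4} 6
  if 0:r drops first: 24 orders
  if 1:q drops first: 24 orders
  if 2:s drops first: 24 orders
  if 3:t drops first: 24 orders
  if 4:u drops first: 24 orders
heap linearizations: 120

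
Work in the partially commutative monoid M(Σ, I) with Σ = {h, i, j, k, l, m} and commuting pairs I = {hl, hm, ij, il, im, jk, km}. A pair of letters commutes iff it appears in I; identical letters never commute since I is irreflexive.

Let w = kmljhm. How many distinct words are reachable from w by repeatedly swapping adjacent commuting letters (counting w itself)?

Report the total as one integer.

4

#0=k has no predecessor
#1=m has no predecessor
#2=l depends on [0:k, 1:m]
#3=j depends on [2:l]
#4=h depends on [3:j]
#5=m depends on [3:j]
sources: [0:k, 1:m]
N(rest) = Σ N(rest − s) over sources s of rest; N(one piece) = 1:
  size 1 → [4]=1  [5]=1
  size 2 → [4,5]=2
  size 3 → [3,4,5]=2
  size 4 → [2,3,4,5]=2
  first=0(k) contributes 2
  first=1(m) contributes 2
|[w]| = 4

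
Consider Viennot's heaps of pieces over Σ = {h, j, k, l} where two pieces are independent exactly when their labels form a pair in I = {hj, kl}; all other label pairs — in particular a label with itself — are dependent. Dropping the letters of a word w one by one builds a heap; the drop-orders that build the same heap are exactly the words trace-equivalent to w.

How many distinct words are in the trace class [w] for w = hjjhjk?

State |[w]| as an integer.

10

piece 0:h — minimal
piece 1:j — minimal
piece 2:j rests on {1:j}
piece 3:h rests on {0:h}
piece 4:j rests on {2:j}
piece 5:k rests on {3:h, 4:j}
minimal pieces: {0:h, 1:j}
ways to finish when only these pieces remain (= sum over removing one remaining piece with nothing left below it):
  1 left: {5}→1
  2 left: {3,5}→1  {4,5}→1
  3 left: {0,3,5}→1  {2,4,5}→1  {3,4,5}→2
  4 left: {0,3,4,5}→3  {1,2,4,5}→1  {2,3,4,5}→3
  placing 0:h first → 4 extensions
  placing 1:j first → 6 extensions
total linear extensions = 10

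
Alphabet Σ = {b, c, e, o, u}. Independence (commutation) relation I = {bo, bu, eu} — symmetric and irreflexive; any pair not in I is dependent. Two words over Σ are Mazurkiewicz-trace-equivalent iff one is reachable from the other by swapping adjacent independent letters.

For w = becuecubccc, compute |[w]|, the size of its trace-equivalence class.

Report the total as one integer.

4

piece 0:b — minimal
piece 1:e rests on {0:b}
piece 2:c rests on {1:e}
piece 3:u rests on {2:c}
piece 4:e rests on {2:c}
piece 5:c rests on {3:u, 4:e}
piece 6:u rests on {5:c}
piece 7:b rests on {5:c}
piece 8:c rests on {6:u, 7:b}
piece 9:c rests on {8:c}
piece 10:c rests on {9:c}
minimal pieces: {0:b}
ways to finish when only these pieces remain (= sum over removing one remaining piece with nothing left below it):
  1 left: {10}→1
  2 left: {9,10}→1
  3 left: {8,9,10}→1
  4 left: {6,8,9,10}→1  {7,8,9,10}→1
  5 left: {6,7,8,9,10}→2
  6 left: {5,6,7,8,9,10}→2
  7 left: {3,5,6,7,8,9,10}→2  {4,5,6,7,8,9,10}→2
  8 left: {3,4,5,6,7,8,9,10}→4
  9 left: {2,3,4,5,6,7,8,9,10}→4
  placing 0:b first → 4 extensions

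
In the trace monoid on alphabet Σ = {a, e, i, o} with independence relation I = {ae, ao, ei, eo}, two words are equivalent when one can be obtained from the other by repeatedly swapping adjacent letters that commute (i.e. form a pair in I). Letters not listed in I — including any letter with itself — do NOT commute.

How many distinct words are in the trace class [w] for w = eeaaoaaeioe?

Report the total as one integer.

0(e) covers ∅
1(e) covers 0:e
2(a) covers ∅
3(a) covers 2:a
4(o) covers ∅
5(a) covers 3:a
6(a) covers 5:a
7(e) covers 1:e
8(i) covers 4:o, 6:a
9(o) covers 8:i
10(e) covers 7:e
floor of heap: 0:e, 2:a, 4:o
completions by unplaced set U, small U first (add the entries for U minus each lowest piece of U):
  |U|=1: {9}:1  {10}:1
  |U|=2: {7,10}:1  {8,9}:1  {9,10}:2
  |U|=3: {1,7,10}:1  {4,8,9}:1  {6,8,9}:1  {7,9,10}:3  {8,9,10}:3
  |U|=4: {0,1,7,10}:1  {1,7,9,10}:4  {4,6,8,9}:2  {4,8,9,10}:4  {5,6,8,9}:1  {6,8,9,10}:4  {7,8,9,10}:6
  |U|=5: {0,1,7,9,10}:5  {1,7,8,9,10}:10  {3,5,6,8,9}:1  {4,5,6,8,9}:3  {4,6,8,9,10}:10  {4,7,8,9,10}:10  {5,6,8,9,10}:5  {6,7,8,9,10}:10
  |U|=6: {0,1,7,8,9,10}:15  {1,4,7,8,9,10}:20  {1,6,7,8,9,10}:20  {2,3,5,6,8,9}:1  {3,4,5,6,8,9}:4  {3,5,6,8,9,10}:6  {4,5,6,8,9,10}:18  {4,6,7,8,9,10}:30  {5,6,7,8,9,10}:15
  |U|=7: {0,1,4,7,8,9,10}:35  {0,1,6,7,8,9,10}:35  {1,4,6,7,8,9,10}:70  {1,5,6,7,8,9,10}:35  {2,3,4,5,6,8,9}:5  {2,3,5,6,8,9,10}:7  {3,4,5,6,8,9,10}:28  {3,5,6,7,8,9,10}:21  {4,5,6,7,8,9,10}:63
  |U|=8: {0,1,4,6,7,8,9,10}:140  {0,1,5,6,7,8,9,10}:70  {1,3,5,6,7,8,9,10}:56  {1,4,5,6,7,8,9,10}:168  {2,3,4,5,6,8,9,10}:40  {2,3,5,6,7,8,9,10}:28  {3,4,5,6,7,8,9,10}:112
  |U|=9: {0,1,3,5,6,7,8,9,10}:126  {0,1,4,5,6,7,8,9,10}:378  {1,2,3,5,6,7,8,9,10}:84  {1,3,4,5,6,7,8,9,10}:336  {2,3,4,5,6,7,8,9,10}:180
  start at 0(e): 600
  start at 2(a): 840
  start at 4(o): 210
sum over floor = 1650

1650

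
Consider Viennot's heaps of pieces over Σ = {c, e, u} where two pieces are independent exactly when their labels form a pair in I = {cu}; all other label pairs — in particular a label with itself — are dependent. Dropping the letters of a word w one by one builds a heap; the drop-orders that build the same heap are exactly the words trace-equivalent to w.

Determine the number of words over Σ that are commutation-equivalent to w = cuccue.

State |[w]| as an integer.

10

drop 0:c onto floor
drop 1:u onto floor
drop 2:c onto {0:c}
drop 3:c onto {2:c}
drop 4:u onto {1:u}
drop 5:e onto {3:c, 4:u}
ground layer = {0:c, 1:u}
drop-orders for the pieces not yet dropped (sum over which currently-grounded one goes next):
  1 to go: {5} 1
  2 to go: {3,5} 1  {4,5} 1
  3 to go: {1,4,5} 1  {2,3,5} 1  {3,4,5} 2
  4 to go: {0,2,3,5} 1  {1,3,4,5} 3  {2,3,4,5} 3
  if 0:c drops first: 6 orders
  if 1:u drops first: 4 orders
heap linearizations: 10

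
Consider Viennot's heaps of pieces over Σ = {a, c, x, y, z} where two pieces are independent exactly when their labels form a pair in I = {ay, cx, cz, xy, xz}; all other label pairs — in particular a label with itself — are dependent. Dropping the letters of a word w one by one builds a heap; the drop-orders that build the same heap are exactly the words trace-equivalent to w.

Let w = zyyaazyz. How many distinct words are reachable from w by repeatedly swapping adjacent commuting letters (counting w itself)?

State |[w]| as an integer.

6

drop 0:z onto floor
drop 1:y onto {0:z}
drop 2:y onto {1:y}
drop 3:a onto {0:z}
drop 4:a onto {3:a}
drop 5:z onto {2:y, 4:a}
drop 6:y onto {5:z}
drop 7:z onto {6:y}
ground layer = {0:z}
drop-orders for the pieces not yet dropped (sum over which currently-grounded one goes next):
  1 to go: {7} 1
  2 to go: {6,7} 1
  3 to go: {5,6,7} 1
  4 to go: {2,5,6,7} 1  {4,5,6,7} 1
  5 to go: {1,2,5,6,7} 1  {2,4,5,6,7} 2  {3,4,5,6,7} 1
  6 to go: {1,2,4,5,6,7} 3  {2,3,4,5,6,7} 3
  if 0:z drops first: 6 orders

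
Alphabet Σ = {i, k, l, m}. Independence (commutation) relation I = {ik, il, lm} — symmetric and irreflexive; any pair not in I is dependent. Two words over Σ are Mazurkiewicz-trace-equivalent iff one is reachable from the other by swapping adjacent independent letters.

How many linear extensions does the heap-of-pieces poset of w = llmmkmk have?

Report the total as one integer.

6

#0=l has no predecessor
#1=l depends on [0:l]
#2=m has no predecessor
#3=m depends on [2:m]
#4=k depends on [1:l, 3:m]
#5=m depends on [4:k]
#6=k depends on [5:m]
sources: [0:l, 2:m]
N(rest) = Σ N(rest − s) over sources s of rest; N(one piece) = 1:
  size 1 → [6]=1
  size 2 → [5,6]=1
  size 3 → [4,5,6]=1
  size 4 → [1,4,5,6]=1  [3,4,5,6]=1
  size 5 → [0,1,4,5,6]=1  [1,3,4,5,6]=2  [2,3,4,5,6]=1
  first=0(l) contributes 3
  first=2(m) contributes 3
|[w]| = 6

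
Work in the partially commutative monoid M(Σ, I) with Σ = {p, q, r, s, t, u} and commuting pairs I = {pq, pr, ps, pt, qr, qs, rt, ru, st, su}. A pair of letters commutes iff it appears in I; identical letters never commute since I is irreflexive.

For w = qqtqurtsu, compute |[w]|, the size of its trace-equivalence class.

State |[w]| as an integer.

36

#0=q has no predecessor
#1=q depends on [0:q]
#2=t depends on [1:q]
#3=q depends on [2:t]
#4=u depends on [3:q]
#5=r has no predecessor
#6=t depends on [4:u]
#7=s depends on [5:r]
#8=u depends on [6:t]
sources: [0:q, 5:r]
N(rest) = Σ N(rest − s) over sources s of rest; N(one piece) = 1:
  size 1 → [7]=1  [8]=1
  size 2 → [5,7]=1  [6,8]=1  [7,8]=2
  size 3 → [4,6,8]=1  [5,7,8]=3  [6,7,8]=3
  size 4 → [3,4,6,8]=1  [4,6,7,8]=4  [5,6,7,8]=6
  size 5 → [2,3,4,6,8]=1  [3,4,6,7,8]=5  [4,5,6,7,8]=10
  size 6 → [1,2,3,4,6,8]=1  [2,3,4,6,7,8]=6  [3,4,5,6,7,8]=15
  size 7 → [0,1,2,3,4,6,8]=1  [1,2,3,4,6,7,8]=7  [2,3,4,5,6,7,8]=21
  first=0(q) contributes 28
  first=5(r) contributes 8
|[w]| = 36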